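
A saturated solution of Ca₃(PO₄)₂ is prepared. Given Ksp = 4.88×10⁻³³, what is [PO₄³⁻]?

2.70×10⁻⁷ M

Ca₃(PO₄)₂(s) ⇌ 3 Ca²⁺(aq) + 2 PO₄³⁻(aq)
If s mol/L of Ca₃(PO₄)₂ dissolves, [Ca²⁺] = 3s and [PO₄³⁻] = 2s.
Ksp = [Ca²⁺]^3[PO₄³⁻]^2 = (3s)^3 · (2s)^2 = 108s^5 = 4.88×10⁻³³
s = 1.35×10⁻⁷ mol L⁻¹
[PO₄³⁻] = 2s = 2.70×10⁻⁷ mol L⁻¹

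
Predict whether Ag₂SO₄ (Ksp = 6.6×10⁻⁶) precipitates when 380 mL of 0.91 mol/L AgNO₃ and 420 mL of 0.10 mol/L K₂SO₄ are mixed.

Total volume after mixing = 380 + 420 = 800 mL.
[Ag⁺] = (0.91)(380)/800 = 0.43 mol/L
[SO₄²⁻] = (0.10)(420)/800 = 5.3×10⁻² mol/L
Q = [Ag⁺]^2[SO₄²⁻] = 9.8×10⁻³
Q = 9.8×10⁻³ > Ksp = 6.6×10⁻⁶, so the solution is supersaturated and Ag₂SO₄ precipitates.

Yes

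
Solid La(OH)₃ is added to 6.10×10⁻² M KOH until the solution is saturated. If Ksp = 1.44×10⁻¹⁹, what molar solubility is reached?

6.34×10⁻¹⁶ M

La(OH)₃(s) ⇌ La³⁺(aq) + 3 OH⁻(aq)
With OH⁻ already at 6.10×10⁻² M and s small, take [OH⁻] ≈ 6.10×10⁻² M and [La³⁺] = s.
Ksp = [La³⁺][OH⁻]^3 = s(6.10×10⁻²)^3
s = 1.44×10⁻¹⁹ / (6.10×10⁻²)^3 = 6.34×10⁻¹⁶
s = 6.34×10⁻¹⁶ M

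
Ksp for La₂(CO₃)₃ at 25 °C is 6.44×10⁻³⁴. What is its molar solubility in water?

La₂(CO₃)₃(s) ⇌ 2 La³⁺(aq) + 3 CO₃²⁻(aq)
For each mole of La₂(CO₃)₃ that dissolves per liter, [La³⁺] = 2s and [CO₃²⁻] = 3s; let s denote this solubility.
Ksp = [La³⁺]^2[CO₃²⁻]^3 = (2s)^2 · (3s)^3 = 108s^5
108s^5 = 6.44×10⁻³⁴  ⇒  s^5 = 5.96×10⁻³⁶
s = (5.96×10⁻³⁶)^(1/5) = 9.02×10⁻⁸ mol/L

9.02×10⁻⁸ M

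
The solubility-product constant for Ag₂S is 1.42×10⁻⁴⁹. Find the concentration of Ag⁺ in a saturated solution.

6.57×10⁻¹⁷ M

Ag₂S(s) ⇌ 2 Ag⁺(aq) + S²⁻(aq)
With molar solubility s: [Ag⁺] = 2s, [S²⁻] = s.
Ksp = [Ag⁺]^2[S²⁻] = (2s)^2 · s = 4s^3 = 1.42×10⁻⁴⁹
s = 3.29×10⁻¹⁷ mol L⁻¹
[Ag⁺] = 2s = 6.57×10⁻¹⁷ mol L⁻¹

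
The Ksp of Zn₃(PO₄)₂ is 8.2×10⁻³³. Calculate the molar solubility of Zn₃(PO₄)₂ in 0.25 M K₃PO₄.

1.7×10⁻¹¹ M

Zn₃(PO₄)₂(s) ⇌ 3 Zn²⁺(aq) + 2 PO₄³⁻(aq)
Let s be the solubility of Zn₃(PO₄)₂ here. The common ion gives [PO₄³⁻] ≈ 0.25 M, and [Zn²⁺] = 3s.
Ksp = [Zn²⁺]^3[PO₄³⁻]^2 = (3s)^3(0.25)^2
(3s)^3 = 8.2×10⁻³³ / (0.25)^2 = 1.3×10⁻³¹
s = 1.7×10⁻¹¹ M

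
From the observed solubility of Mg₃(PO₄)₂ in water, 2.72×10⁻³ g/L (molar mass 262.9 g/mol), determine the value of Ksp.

Convert to molarity: s = 2.72×10⁻³ / 262.9 = 1.0346×10⁻⁵ mol/L
Mg₃(PO₄)₂(s) ⇌ 3 Mg²⁺(aq) + 2 PO₄³⁻(aq)
Let s be the molar solubility. Then [Mg²⁺] = 3s and [PO₄³⁻] = 2s.
Ksp = [Mg²⁺]^3[PO₄³⁻]^2 = (3s)^3 · (2s)^2 = 108s^5
Ksp = 108 × (1.0346×10⁻⁵)^5 = 1.28×10⁻²³

Ksp = 1.28×10⁻²³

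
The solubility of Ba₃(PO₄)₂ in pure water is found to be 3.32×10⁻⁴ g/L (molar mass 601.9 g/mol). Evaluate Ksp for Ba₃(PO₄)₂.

Ksp = 5.51×10⁻³⁰

Convert to molarity: s = 3.32×10⁻⁴ / 601.9 = 5.5159×10⁻⁷ mol/L
Ba₃(PO₄)₂(s) ⇌ 3 Ba²⁺(aq) + 2 PO₄³⁻(aq)
If s mol/L of Ba₃(PO₄)₂ dissolves, [Ba²⁺] = 3s and [PO₄³⁻] = 2s.
Ksp = [Ba²⁺]^3[PO₄³⁻]^2 = (3s)^3 · (2s)^2 = 108s^5
Ksp = 108 × (5.5159×10⁻⁷)^5 = 5.51×10⁻³⁰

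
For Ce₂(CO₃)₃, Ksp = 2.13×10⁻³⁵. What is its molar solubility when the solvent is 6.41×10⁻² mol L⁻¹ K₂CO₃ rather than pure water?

1.42×10⁻¹⁶ M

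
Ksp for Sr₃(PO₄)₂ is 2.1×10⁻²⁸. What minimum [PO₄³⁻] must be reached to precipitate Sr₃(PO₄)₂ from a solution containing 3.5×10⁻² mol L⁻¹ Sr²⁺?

2.2×10⁻¹² M

The threshold for precipitation is Q = Ksp.
Sr₃(PO₄)₂(s) ⇌ 3 Sr²⁺(aq) + 2 PO₄³⁻(aq)
Ksp = [Sr²⁺]^3[PO₄³⁻]^2 = [PO₄³⁻]^2(3.5×10⁻²)^3
[PO₄³⁻]^2 = 2.1×10⁻²⁸ / (3.5×10⁻²)^3 = 4.9×10⁻²⁴
[PO₄³⁻] = 2.2×10⁻¹² mol L⁻¹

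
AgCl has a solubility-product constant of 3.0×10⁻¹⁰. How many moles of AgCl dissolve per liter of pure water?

AgCl(s) ⇌ Ag⁺(aq) + Cl⁻(aq)
With molar solubility s: [Ag⁺] = s, [Cl⁻] = s.
Ksp = [Ag⁺][Cl⁻] = s · s = s^2
s^2 = 3.0×10⁻¹⁰
s = 1.7×10⁻⁵ mol L⁻¹

1.7×10⁻⁵ M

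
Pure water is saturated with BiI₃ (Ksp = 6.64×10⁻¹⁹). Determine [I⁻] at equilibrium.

3.76×10⁻⁵ M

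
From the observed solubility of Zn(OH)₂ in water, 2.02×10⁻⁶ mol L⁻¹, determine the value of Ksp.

Ksp = 3.30×10⁻¹⁷

Zn(OH)₂(s) ⇌ Zn²⁺(aq) + 2 OH⁻(aq)
Call the molar solubility s, so that [Zn²⁺] = s and [OH⁻] = 2s.
Ksp = [Zn²⁺][OH⁻]^2 = s · (2s)^2 = 4s^3
Ksp = 4 × (2.02×10⁻⁶)^3 = 3.30×10⁻¹⁷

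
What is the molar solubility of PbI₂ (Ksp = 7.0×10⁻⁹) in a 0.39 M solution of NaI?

4.6×10⁻⁸ M

PbI₂(s) ⇌ Pb²⁺(aq) + 2 I⁻(aq)
The solution already contains I⁻ at 0.39 M. Let s be the molar solubility of PbI₂.
[I⁻] ≈ 0.39 M (common ion dominates); [Pb²⁺] = s.
Ksp = [Pb²⁺][I⁻]^2 = s(0.39)^2
s = 7.0×10⁻⁹ / (0.39)^2 = 4.6×10⁻⁸
s = 4.6×10⁻⁸ M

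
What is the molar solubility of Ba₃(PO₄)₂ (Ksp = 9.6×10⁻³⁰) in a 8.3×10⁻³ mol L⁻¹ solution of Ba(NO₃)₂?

2.0×10⁻¹² M

Ba₃(PO₄)₂(s) ⇌ 3 Ba²⁺(aq) + 2 PO₄³⁻(aq)
With Ba²⁺ already at 8.3×10⁻³ mol L⁻¹ and s small, take [Ba²⁺] ≈ 8.3×10⁻³ mol L⁻¹ and [PO₄³⁻] = 2s.
Ksp = [Ba²⁺]^3[PO₄³⁻]^2 = (8.3×10⁻³)^3(2s)^2
(2s)^2 = 9.6×10⁻³⁰ / (8.3×10⁻³)^3 = 1.7×10⁻²³
s = 2.0×10⁻¹² mol L⁻¹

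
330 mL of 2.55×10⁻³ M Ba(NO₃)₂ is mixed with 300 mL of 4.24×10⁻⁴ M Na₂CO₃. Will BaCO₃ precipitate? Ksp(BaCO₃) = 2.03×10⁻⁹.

After mixing, V = 330 mL + 300 mL = 630 mL.
[Ba²⁺] = (2.55×10⁻³)(330)/630 = 1.34×10⁻³ M
[CO₃²⁻] = (4.24×10⁻⁴)(300)/630 = 2.02×10⁻⁴ M
Q = [Ba²⁺][CO₃²⁻] = 2.70×10⁻⁷
Because Q > Ksp (2.70×10⁻⁷ vs 2.03×10⁻⁹), a precipitate of BaCO₃ forms.

Yes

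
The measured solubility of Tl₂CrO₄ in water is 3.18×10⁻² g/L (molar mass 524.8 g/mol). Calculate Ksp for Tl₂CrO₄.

Ksp = 8.90×10⁻¹³

Molar solubility s = (3.18×10⁻² g/L) / (524.8 g/mol) = 6.0595×10⁻⁵ mol/L
Tl₂CrO₄(s) ⇌ 2 Tl⁺(aq) + CrO₄²⁻(aq)
With molar solubility s: [Tl⁺] = 2s, [CrO₄²⁻] = s.
Ksp = [Tl⁺]^2[CrO₄²⁻] = (2s)^2 · s = 4s^3
Ksp = 4 × (6.0595×10⁻⁵)^3 = 8.90×10⁻¹³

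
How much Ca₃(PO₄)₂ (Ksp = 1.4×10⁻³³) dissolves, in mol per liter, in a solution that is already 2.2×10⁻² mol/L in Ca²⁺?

Ca₃(PO₄)₂(s) ⇌ 3 Ca²⁺(aq) + 2 PO₄³⁻(aq)
Ca²⁺ is already present at 2.2×10⁻² mol/L. If s mol/L of Ca₃(PO₄)₂ dissolves, [PO₄³⁻] = 2s while [Ca²⁺] ≈ 2.2×10⁻² mol/L.
Ksp = [Ca²⁺]^3[PO₄³⁻]^2 = (2.2×10⁻²)^3(2s)^2
(2s)^2 = 1.4×10⁻³³ / (2.2×10⁻²)^3 = 1.3×10⁻²⁸
s = 5.7×10⁻¹⁵ mol/L

5.7×10⁻¹⁵ M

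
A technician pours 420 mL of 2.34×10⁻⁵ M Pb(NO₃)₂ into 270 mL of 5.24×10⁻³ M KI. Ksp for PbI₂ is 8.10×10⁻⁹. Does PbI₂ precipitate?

No

After mixing, V = 420 mL + 270 mL = 690 mL.
[Pb²⁺] = (2.34×10⁻⁵)(420)/690 = 1.42×10⁻⁵ M
[I⁻] = (5.24×10⁻³)(270)/690 = 2.05×10⁻³ M
Q = [Pb²⁺][I⁻]^2 = 5.99×10⁻¹¹
Q = 5.99×10⁻¹¹ < Ksp = 8.10×10⁻⁹, so the solution is unsaturated and no precipitate forms.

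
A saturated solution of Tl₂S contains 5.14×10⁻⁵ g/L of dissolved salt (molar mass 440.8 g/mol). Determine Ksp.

Ksp = 6.34×10⁻²¹

Molar solubility s = (5.14×10⁻⁵ g/L) / (440.8 g/mol) = 1.1661×10⁻⁷ mol/L
Tl₂S(s) ⇌ 2 Tl⁺(aq) + S²⁻(aq)
Call the molar solubility s, so that [Tl⁺] = 2s and [S²⁻] = s.
Ksp = [Tl⁺]^2[S²⁻] = (2s)^2 · s = 4s^3
Ksp = 4 × (1.1661×10⁻⁷)^3 = 6.34×10⁻²¹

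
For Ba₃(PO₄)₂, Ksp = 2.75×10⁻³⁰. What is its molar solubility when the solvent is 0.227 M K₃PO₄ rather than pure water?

Ba₃(PO₄)₂(s) ⇌ 3 Ba²⁺(aq) + 2 PO₄³⁻(aq)
With PO₄³⁻ already at 0.227 M and s small, take [PO₄³⁻] ≈ 0.227 M and [Ba²⁺] = 3s.
Ksp = [Ba²⁺]^3[PO₄³⁻]^2 = (3s)^3(0.227)^2
(3s)^3 = 2.75×10⁻³⁰ / (0.227)^2 = 5.34×10⁻²⁹
s = 1.25×10⁻¹⁰ M

1.25×10⁻¹⁰ M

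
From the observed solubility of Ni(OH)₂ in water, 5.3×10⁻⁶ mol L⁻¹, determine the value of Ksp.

Ni(OH)₂(s) ⇌ Ni²⁺(aq) + 2 OH⁻(aq)
Let s be the molar solubility. Then [Ni²⁺] = s and [OH⁻] = 2s.
Ksp = [Ni²⁺][OH⁻]^2 = s · (2s)^2 = 4s^3
Ksp = 4 × (5.3×10⁻⁶)^3 = 6.0×10⁻¹⁶

Ksp = 6.0×10⁻¹⁶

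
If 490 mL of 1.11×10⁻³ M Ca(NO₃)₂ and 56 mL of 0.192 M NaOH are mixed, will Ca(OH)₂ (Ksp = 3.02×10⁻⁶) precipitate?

Total volume after mixing = 490 + 56 = 546 mL.
[Ca²⁺] = (1.11×10⁻³)(490)/546 = 9.96×10⁻⁴ M
[OH⁻] = (0.192)(56)/546 = 1.97×10⁻² M
Q = [Ca²⁺][OH⁻]^2 = 3.86×10⁻⁷
Q < Ksp (3.86×10⁻⁷ vs 3.02×10⁻⁶); the solution remains unsaturated and no precipitate forms.

No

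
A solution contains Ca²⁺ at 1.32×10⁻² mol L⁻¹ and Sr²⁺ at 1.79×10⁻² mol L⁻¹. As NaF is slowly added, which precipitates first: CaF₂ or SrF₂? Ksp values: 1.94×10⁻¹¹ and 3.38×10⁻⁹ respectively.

Precipitation begins when Q = Ksp.
For CaF₂: [F⁻] = (Ksp/[Ca²⁺])^(1/2) = 3.83×10⁻⁵ mol L⁻¹
For SrF₂: [F⁻] = (Ksp/[Sr²⁺])^(1/2) = 4.35×10⁻⁴ mol L⁻¹
CaF₂ requires the lower [F⁻], so it precipitates first.

CaF₂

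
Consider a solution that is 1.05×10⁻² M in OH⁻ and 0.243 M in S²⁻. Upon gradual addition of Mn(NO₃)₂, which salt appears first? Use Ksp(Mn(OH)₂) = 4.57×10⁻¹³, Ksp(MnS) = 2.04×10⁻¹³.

Precipitation begins when Q = Ksp.
For Mn(OH)₂: [Mn²⁺] = (Ksp/[OH⁻]^2) = 4.15×10⁻⁹ M
For MnS: [Mn²⁺] = (Ksp/[S²⁻]) = 8.40×10⁻¹³ M
Since MnS needs less Mn²⁺ to reach saturation, it precipitates first.

MnS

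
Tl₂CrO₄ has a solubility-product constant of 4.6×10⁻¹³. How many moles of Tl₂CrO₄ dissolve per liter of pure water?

4.9×10⁻⁵ M

Tl₂CrO₄(s) ⇌ 2 Tl⁺(aq) + CrO₄²⁻(aq)
With molar solubility s: [Tl⁺] = 2s, [CrO₄²⁻] = s.
Ksp = [Tl⁺]^2[CrO₄²⁻] = (2s)^2 · s = 4s^3
4s^3 = 4.6×10⁻¹³  ⇒  s^3 = 1.2×10⁻¹³
Taking the 3rd root, s = 4.9×10⁻⁵ mol L⁻¹.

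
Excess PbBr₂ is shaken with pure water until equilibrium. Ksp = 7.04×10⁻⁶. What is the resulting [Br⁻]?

PbBr₂(s) ⇌ Pb²⁺(aq) + 2 Br⁻(aq)
Let s be the molar solubility. Then [Pb²⁺] = s and [Br⁻] = 2s.
Ksp = [Pb²⁺][Br⁻]^2 = s · (2s)^2 = 4s^3 = 7.04×10⁻⁶
s = 1.21×10⁻² mol L⁻¹
[Br⁻] = 2s = 2.41×10⁻² mol L⁻¹

2.41×10⁻² M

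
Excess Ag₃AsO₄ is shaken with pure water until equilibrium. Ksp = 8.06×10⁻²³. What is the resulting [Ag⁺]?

3.94×10⁻⁶ M

Ag₃AsO₄(s) ⇌ 3 Ag⁺(aq) + AsO₄³⁻(aq)
For each mole of Ag₃AsO₄ that dissolves per liter, [Ag⁺] = 3s and [AsO₄³⁻] = s; let s denote this solubility.
Ksp = [Ag⁺]^3[AsO₄³⁻] = (3s)^3 · s = 27s^4 = 8.06×10⁻²³
s = 1.31×10⁻⁶ mol L⁻¹
[Ag⁺] = 3s = 3.94×10⁻⁶ mol L⁻¹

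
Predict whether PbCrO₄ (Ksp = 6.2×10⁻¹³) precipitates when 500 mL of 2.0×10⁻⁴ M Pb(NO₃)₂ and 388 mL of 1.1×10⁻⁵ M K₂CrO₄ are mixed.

Yes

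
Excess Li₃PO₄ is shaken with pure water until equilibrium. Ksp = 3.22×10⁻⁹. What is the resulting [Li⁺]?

9.91×10⁻³ M

Li₃PO₄(s) ⇌ 3 Li⁺(aq) + PO₄³⁻(aq)
If s mol/L of Li₃PO₄ dissolves, [Li⁺] = 3s and [PO₄³⁻] = s.
Ksp = [Li⁺]^3[PO₄³⁻] = (3s)^3 · s = 27s^4 = 3.22×10⁻⁹
s = 3.30×10⁻³ M
[Li⁺] = 3s = 9.91×10⁻³ M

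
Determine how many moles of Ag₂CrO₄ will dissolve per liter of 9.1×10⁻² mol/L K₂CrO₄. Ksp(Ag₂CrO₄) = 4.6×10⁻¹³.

1.1×10⁻⁶ M

Ag₂CrO₄(s) ⇌ 2 Ag⁺(aq) + CrO₄²⁻(aq)
CrO₄²⁻ is already present at 9.1×10⁻² mol/L. If s mol/L of Ag₂CrO₄ dissolves, [Ag⁺] = 2s while [CrO₄²⁻] ≈ 9.1×10⁻² mol/L.
Ksp = [Ag⁺]^2[CrO₄²⁻] = (2s)^2(9.1×10⁻²)
(2s)^2 = 4.6×10⁻¹³ / (9.1×10⁻²) = 5.1×10⁻¹²
s = 1.1×10⁻⁶ mol/L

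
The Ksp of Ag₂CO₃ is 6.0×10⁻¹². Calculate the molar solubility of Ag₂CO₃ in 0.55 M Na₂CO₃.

Ag₂CO₃(s) ⇌ 2 Ag⁺(aq) + CO₃²⁻(aq)
With CO₃²⁻ already at 0.55 M and s small, take [CO₃²⁻] ≈ 0.55 M and [Ag⁺] = 2s.
Ksp = [Ag⁺]^2[CO₃²⁻] = (2s)^2(0.55)
(2s)^2 = 6.0×10⁻¹² / (0.55) = 1.1×10⁻¹¹
s = 1.7×10⁻⁶ M

1.7×10⁻⁶ M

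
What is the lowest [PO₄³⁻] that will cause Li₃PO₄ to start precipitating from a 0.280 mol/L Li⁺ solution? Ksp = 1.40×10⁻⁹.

The threshold for precipitation is Q = Ksp.
Li₃PO₄(s) ⇌ 3 Li⁺(aq) + PO₄³⁻(aq)
Ksp = [Li⁺]^3[PO₄³⁻] = [PO₄³⁻](0.280)^3
[PO₄³⁻] = 1.40×10⁻⁹ / (0.280)^3 = 6.38×10⁻⁸
[PO₄³⁻] = 6.38×10⁻⁸ mol/L

6.38×10⁻⁸ M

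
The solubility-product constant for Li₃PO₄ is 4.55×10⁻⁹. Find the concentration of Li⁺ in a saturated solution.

1.08×10⁻² M

Li₃PO₄(s) ⇌ 3 Li⁺(aq) + PO₄³⁻(aq)
Call the molar solubility s, so that [Li⁺] = 3s and [PO₄³⁻] = s.
Ksp = [Li⁺]^3[PO₄³⁻] = (3s)^3 · s = 27s^4 = 4.55×10⁻⁹
s = 3.60×10⁻³ mol/L
[Li⁺] = 3s = 1.08×10⁻² mol/L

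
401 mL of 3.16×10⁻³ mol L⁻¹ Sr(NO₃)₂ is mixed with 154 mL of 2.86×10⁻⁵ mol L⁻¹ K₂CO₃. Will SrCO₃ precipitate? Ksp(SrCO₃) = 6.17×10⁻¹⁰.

Yes

After mixing, V = 401 mL + 154 mL = 555 mL.
[Sr²⁺] = (3.16×10⁻³)(401)/555 = 2.28×10⁻³ mol L⁻¹
[CO₃²⁻] = (2.86×10⁻⁵)(154)/555 = 7.94×10⁻⁶ mol L⁻¹
Q = [Sr²⁺][CO₃²⁻] = 1.81×10⁻⁸
Q = 1.81×10⁻⁸ > Ksp = 6.17×10⁻¹⁰, so the solution is supersaturated and SrCO₃ precipitates.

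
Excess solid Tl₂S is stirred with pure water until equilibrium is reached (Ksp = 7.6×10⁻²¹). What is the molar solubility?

1.2×10⁻⁷ M

Tl₂S(s) ⇌ 2 Tl⁺(aq) + S²⁻(aq)
If s mol/L of Tl₂S dissolves, [Tl⁺] = 2s and [S²⁻] = s.
Ksp = [Tl⁺]^2[S²⁻] = (2s)^2 · s = 4s^3
4s^3 = 7.6×10⁻²¹  ⇒  s^3 = 1.9×10⁻²¹
s = 1.2×10⁻⁷ M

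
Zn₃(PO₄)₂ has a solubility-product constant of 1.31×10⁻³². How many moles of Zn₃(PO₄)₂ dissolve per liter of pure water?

Zn₃(PO₄)₂(s) ⇌ 3 Zn²⁺(aq) + 2 PO₄³⁻(aq)
Call the molar solubility s, so that [Zn²⁺] = 3s and [PO₄³⁻] = 2s.
Ksp = [Zn²⁺]^3[PO₄³⁻]^2 = (3s)^3 · (2s)^2 = 108s^5
108s^5 = 1.31×10⁻³²  ⇒  s^5 = 1.21×10⁻³⁴
s = 1.65×10⁻⁷ mol/L

1.65×10⁻⁷ M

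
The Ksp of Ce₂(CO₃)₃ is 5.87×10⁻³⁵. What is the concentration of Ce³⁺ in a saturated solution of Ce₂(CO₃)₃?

1.12×10⁻⁷ M

Ce₂(CO₃)₃(s) ⇌ 2 Ce³⁺(aq) + 3 CO₃²⁻(aq)
If s mol/L of Ce₂(CO₃)₃ dissolves, [Ce³⁺] = 2s and [CO₃²⁻] = 3s.
Ksp = [Ce³⁺]^2[CO₃²⁻]^3 = (2s)^2 · (3s)^3 = 108s^5 = 5.87×10⁻³⁵
s = 5.59×10⁻⁸ mol/L
[Ce³⁺] = 2s = 1.12×10⁻⁷ mol/L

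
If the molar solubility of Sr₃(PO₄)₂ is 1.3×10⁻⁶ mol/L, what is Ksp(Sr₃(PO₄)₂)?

Ksp = 4.0×10⁻²⁸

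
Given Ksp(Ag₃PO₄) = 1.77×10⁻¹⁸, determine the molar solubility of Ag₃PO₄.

1.60×10⁻⁵ M

Ag₃PO₄(s) ⇌ 3 Ag⁺(aq) + PO₄³⁻(aq)
For each mole of Ag₃PO₄ that dissolves per liter, [Ag⁺] = 3s and [PO₄³⁻] = s; let s denote this solubility.
Ksp = [Ag⁺]^3[PO₄³⁻] = (3s)^3 · s = 27s^4
27s^4 = 1.77×10⁻¹⁸  ⇒  s^4 = 6.56×10⁻²⁰
Taking the 4th root, s = 1.60×10⁻⁵ mol L⁻¹.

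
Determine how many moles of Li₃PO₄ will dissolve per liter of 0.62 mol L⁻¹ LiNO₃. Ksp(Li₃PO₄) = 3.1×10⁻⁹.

1.3×10⁻⁸ M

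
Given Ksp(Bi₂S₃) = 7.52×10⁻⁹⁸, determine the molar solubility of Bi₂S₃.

Bi₂S₃(s) ⇌ 2 Bi³⁺(aq) + 3 S²⁻(aq)
With molar solubility s: [Bi³⁺] = 2s, [S²⁻] = 3s.
Ksp = [Bi³⁺]^2[S²⁻]^3 = (2s)^2 · (3s)^3 = 108s^5
108s^5 = 7.52×10⁻⁹⁸  ⇒  s^5 = 6.96×10⁻¹⁰⁰
s = 1.47×10⁻²⁰ mol L⁻¹

1.47×10⁻²⁰ M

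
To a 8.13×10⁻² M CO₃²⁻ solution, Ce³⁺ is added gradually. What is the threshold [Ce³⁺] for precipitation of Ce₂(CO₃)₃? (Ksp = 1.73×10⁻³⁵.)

Each salt precipitates once Q = Ksp for that salt.
Ce₂(CO₃)₃(s) ⇌ 2 Ce³⁺(aq) + 3 CO₃²⁻(aq)
Ksp = [Ce³⁺]^2[CO₃²⁻]^3 = [Ce³⁺]^2(8.13×10⁻²)^3
[Ce³⁺]^2 = 1.73×10⁻³⁵ / (8.13×10⁻²)^3 = 3.22×10⁻³²
[Ce³⁺] = 1.79×10⁻¹⁶ M

1.79×10⁻¹⁶ M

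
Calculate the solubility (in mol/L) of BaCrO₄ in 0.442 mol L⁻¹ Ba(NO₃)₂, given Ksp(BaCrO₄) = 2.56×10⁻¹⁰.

BaCrO₄(s) ⇌ Ba²⁺(aq) + CrO₄²⁻(aq)
The solution already contains Ba²⁺ at 0.442 mol L⁻¹. Let s be the molar solubility of BaCrO₄.
[Ba²⁺] ≈ 0.442 mol L⁻¹ (common ion dominates); [CrO₄²⁻] = s.
Ksp = [Ba²⁺][CrO₄²⁻] = (0.442)s
s = 2.56×10⁻¹⁰ / (0.442) = 5.79×10⁻¹⁰
s = 5.79×10⁻¹⁰ mol L⁻¹

5.79×10⁻¹⁰ M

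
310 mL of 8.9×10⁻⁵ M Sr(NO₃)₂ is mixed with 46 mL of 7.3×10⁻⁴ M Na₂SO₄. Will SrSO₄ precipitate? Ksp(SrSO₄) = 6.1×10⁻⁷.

Total volume after mixing = 310 + 46 = 356 mL.
[Sr²⁺] = (8.9×10⁻⁵)(310)/356 = 7.8×10⁻⁵ M
[SO₄²⁻] = (7.3×10⁻⁴)(46)/356 = 9.4×10⁻⁵ M
Q = [Sr²⁺][SO₄²⁻] = 7.3×10⁻⁹
Q < Ksp (7.3×10⁻⁹ vs 6.1×10⁻⁷); the solution remains unsaturated and no precipitate forms.

No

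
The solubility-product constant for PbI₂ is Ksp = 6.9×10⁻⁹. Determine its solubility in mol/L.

1.2×10⁻³ M

PbI₂(s) ⇌ Pb²⁺(aq) + 2 I⁻(aq)
If s mol/L of PbI₂ dissolves, [Pb²⁺] = s and [I⁻] = 2s.
Ksp = [Pb²⁺][I⁻]^2 = s · (2s)^2 = 4s^3
4s^3 = 6.9×10⁻⁹  ⇒  s^3 = 1.7×10⁻⁹
s = 1.2×10⁻³ M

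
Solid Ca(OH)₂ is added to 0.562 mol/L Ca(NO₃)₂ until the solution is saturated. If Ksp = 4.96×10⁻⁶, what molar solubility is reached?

Ca(OH)₂(s) ⇌ Ca²⁺(aq) + 2 OH⁻(aq)
The solution already contains Ca²⁺ at 0.562 mol/L. Let s be the molar solubility of Ca(OH)₂.
[Ca²⁺] ≈ 0.562 mol/L (common ion dominates); [OH⁻] = 2s.
Ksp = [Ca²⁺][OH⁻]^2 = (0.562)(2s)^2
(2s)^2 = 4.96×10⁻⁶ / (0.562) = 8.83×10⁻⁶
s = 1.49×10⁻³ mol/L

1.49×10⁻³ M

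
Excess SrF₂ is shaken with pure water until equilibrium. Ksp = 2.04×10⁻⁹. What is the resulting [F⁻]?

SrF₂(s) ⇌ Sr²⁺(aq) + 2 F⁻(aq)
If s mol/L of SrF₂ dissolves, [Sr²⁺] = s and [F⁻] = 2s.
Ksp = [Sr²⁺][F⁻]^2 = s · (2s)^2 = 4s^3 = 2.04×10⁻⁹
s = 7.99×10⁻⁴ mol/L
[F⁻] = 2s = 1.60×10⁻³ mol/L

1.60×10⁻³ M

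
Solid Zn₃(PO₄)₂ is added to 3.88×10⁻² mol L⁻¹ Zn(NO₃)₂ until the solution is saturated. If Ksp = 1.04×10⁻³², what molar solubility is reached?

6.67×10⁻¹⁵ M

Zn₃(PO₄)₂(s) ⇌ 3 Zn²⁺(aq) + 2 PO₄³⁻(aq)
The solution already contains Zn²⁺ at 3.88×10⁻² mol L⁻¹. Let s be the molar solubility of Zn₃(PO₄)₂.
[Zn²⁺] ≈ 3.88×10⁻² mol L⁻¹ (common ion dominates); [PO₄³⁻] = 2s.
Ksp = [Zn²⁺]^3[PO₄³⁻]^2 = (3.88×10⁻²)^3(2s)^2
(2s)^2 = 1.04×10⁻³² / (3.88×10⁻²)^3 = 1.78×10⁻²⁸
s = 6.67×10⁻¹⁵ mol L⁻¹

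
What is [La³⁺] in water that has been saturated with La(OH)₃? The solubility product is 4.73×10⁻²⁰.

6.47×10⁻⁶ M

La(OH)₃(s) ⇌ La³⁺(aq) + 3 OH⁻(aq)
With molar solubility s: [La³⁺] = s, [OH⁻] = 3s.
Ksp = [La³⁺][OH⁻]^3 = s · (3s)^3 = 27s^4 = 4.73×10⁻²⁰
s = 6.47×10⁻⁶ mol/L
[La³⁺] = s = 6.47×10⁻⁶ mol/L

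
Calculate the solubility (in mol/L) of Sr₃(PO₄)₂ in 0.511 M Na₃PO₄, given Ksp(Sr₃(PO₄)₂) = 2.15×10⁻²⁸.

3.12×10⁻¹⁰ M

Sr₃(PO₄)₂(s) ⇌ 3 Sr²⁺(aq) + 2 PO₄³⁻(aq)
Let s be the solubility of Sr₃(PO₄)₂ here. The common ion gives [PO₄³⁻] ≈ 0.511 M, and [Sr²⁺] = 3s.
Ksp = [Sr²⁺]^3[PO₄³⁻]^2 = (3s)^3(0.511)^2
(3s)^3 = 2.15×10⁻²⁸ / (0.511)^2 = 8.23×10⁻²⁸
s = 3.12×10⁻¹⁰ M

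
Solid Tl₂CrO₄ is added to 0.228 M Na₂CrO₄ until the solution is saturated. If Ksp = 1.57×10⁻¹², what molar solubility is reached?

1.31×10⁻⁶ M

Tl₂CrO₄(s) ⇌ 2 Tl⁺(aq) + CrO₄²⁻(aq)
CrO₄²⁻ is already present at 0.228 M. If s mol/L of Tl₂CrO₄ dissolves, [Tl⁺] = 2s while [CrO₄²⁻] ≈ 0.228 M.
Ksp = [Tl⁺]^2[CrO₄²⁻] = (2s)^2(0.228)
(2s)^2 = 1.57×10⁻¹² / (0.228) = 6.89×10⁻¹²
s = 1.31×10⁻⁶ M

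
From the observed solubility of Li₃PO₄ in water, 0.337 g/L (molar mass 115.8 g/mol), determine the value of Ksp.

s = (0.337 g L⁻¹)/(115.8 g mol⁻¹) = 2.9102×10⁻³ M
Li₃PO₄(s) ⇌ 3 Li⁺(aq) + PO₄³⁻(aq)
Call the molar solubility s, so that [Li⁺] = 3s and [PO₄³⁻] = s.
Ksp = [Li⁺]^3[PO₄³⁻] = (3s)^3 · s = 27s^4
Ksp = 27 × (2.9102×10⁻³)^4 = 1.94×10⁻⁹

Ksp = 1.94×10⁻⁹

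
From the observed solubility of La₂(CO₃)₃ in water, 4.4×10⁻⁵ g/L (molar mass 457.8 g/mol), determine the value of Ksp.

Ksp = 8.9×10⁻³⁴

Convert to molarity: s = 4.4×10⁻⁵ / 457.8 = 9.611×10⁻⁸ mol/L
La₂(CO₃)₃(s) ⇌ 2 La³⁺(aq) + 3 CO₃²⁻(aq)
With molar solubility s: [La³⁺] = 2s, [CO₃²⁻] = 3s.
Ksp = [La³⁺]^2[CO₃²⁻]^3 = (2s)^2 · (3s)^3 = 108s^5
Ksp = 108 × (9.611×10⁻⁸)^5 = 8.9×10⁻³⁴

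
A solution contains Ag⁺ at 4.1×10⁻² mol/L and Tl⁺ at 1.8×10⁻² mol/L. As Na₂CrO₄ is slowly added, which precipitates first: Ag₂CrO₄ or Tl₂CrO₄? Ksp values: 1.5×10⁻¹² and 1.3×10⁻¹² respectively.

Ag₂CrO₄

Each salt precipitates once Q = Ksp for that salt.
For Ag₂CrO₄: [CrO₄²⁻] = (Ksp/[Ag⁺]^2) = 8.9×10⁻¹⁰ mol/L
For Tl₂CrO₄: [CrO₄²⁻] = (Ksp/[Tl⁺]^2) = 4.0×10⁻⁹ mol/L
Ag₂CrO₄ requires the lower [CrO₄²⁻], so it precipitates first.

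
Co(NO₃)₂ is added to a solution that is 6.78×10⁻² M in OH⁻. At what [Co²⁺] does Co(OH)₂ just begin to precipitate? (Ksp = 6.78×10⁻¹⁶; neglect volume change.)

Each salt precipitates once Q = Ksp for that salt.
Co(OH)₂(s) ⇌ Co²⁺(aq) + 2 OH⁻(aq)
Ksp = [Co²⁺][OH⁻]^2 = [Co²⁺](6.78×10⁻²)^2
[Co²⁺] = 6.78×10⁻¹⁶ / (6.78×10⁻²)^2 = 1.47×10⁻¹³
[Co²⁺] = 1.47×10⁻¹³ M

1.47×10⁻¹³ M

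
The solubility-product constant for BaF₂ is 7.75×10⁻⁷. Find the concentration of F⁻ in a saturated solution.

1.16×10⁻² M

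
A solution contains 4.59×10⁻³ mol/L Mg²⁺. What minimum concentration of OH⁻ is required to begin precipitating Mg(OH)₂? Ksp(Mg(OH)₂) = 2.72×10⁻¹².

The threshold for precipitation is Q = Ksp.
Mg(OH)₂(s) ⇌ Mg²⁺(aq) + 2 OH⁻(aq)
Ksp = [Mg²⁺][OH⁻]^2 = [OH⁻]^2(4.59×10⁻³)
[OH⁻]^2 = 2.72×10⁻¹² / (4.59×10⁻³) = 5.93×10⁻¹⁰
[OH⁻] = 2.43×10⁻⁵ mol/L

2.43×10⁻⁵ M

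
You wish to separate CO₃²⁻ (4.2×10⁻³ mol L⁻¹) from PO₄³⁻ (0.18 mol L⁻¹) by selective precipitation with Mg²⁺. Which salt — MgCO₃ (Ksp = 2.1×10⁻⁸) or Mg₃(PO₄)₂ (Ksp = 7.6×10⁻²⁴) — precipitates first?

Precipitation of each salt begins when its ion product equals Ksp.
For MgCO₃: [Mg²⁺] = (Ksp/[CO₃²⁻]) = 5.0×10⁻⁶ mol L⁻¹
For Mg₃(PO₄)₂: [Mg²⁺] = (Ksp/[PO₄³⁻]^2)^(1/3) = 6.2×10⁻⁸ mol L⁻¹
Since Mg₃(PO₄)₂ needs less Mg²⁺ to reach saturation, it precipitates first.

Mg₃(PO₄)₂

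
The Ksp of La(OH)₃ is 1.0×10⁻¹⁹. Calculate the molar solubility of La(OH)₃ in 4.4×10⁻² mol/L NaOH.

La(OH)₃(s) ⇌ La³⁺(aq) + 3 OH⁻(aq)
OH⁻ is already present at 4.4×10⁻² mol/L. If s mol/L of La(OH)₃ dissolves, [La³⁺] = s while [OH⁻] ≈ 4.4×10⁻² mol/L.
Ksp = [La³⁺][OH⁻]^3 = s(4.4×10⁻²)^3
s = 1.0×10⁻¹⁹ / (4.4×10⁻²)^3 = 1.2×10⁻¹⁵
s = 1.2×10⁻¹⁵ mol/L

1.2×10⁻¹⁵ M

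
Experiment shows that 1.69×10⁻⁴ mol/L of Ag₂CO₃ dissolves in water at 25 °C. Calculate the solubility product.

Ksp = 1.93×10⁻¹¹

Ag₂CO₃(s) ⇌ 2 Ag⁺(aq) + CO₃²⁻(aq)
If s mol/L of Ag₂CO₃ dissolves, [Ag⁺] = 2s and [CO₃²⁻] = s.
Ksp = [Ag⁺]^2[CO₃²⁻] = (2s)^2 · s = 4s^3
Ksp = 4 × (1.69×10⁻⁴)^3 = 1.93×10⁻¹¹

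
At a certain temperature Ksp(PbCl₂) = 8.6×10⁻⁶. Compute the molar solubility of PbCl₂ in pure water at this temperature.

PbCl₂(s) ⇌ Pb²⁺(aq) + 2 Cl⁻(aq)
Let s be the molar solubility. Then [Pb²⁺] = s and [Cl⁻] = 2s.
Ksp = [Pb²⁺][Cl⁻]^2 = s · (2s)^2 = 4s^3
4s^3 = 8.6×10⁻⁶  ⇒  s^3 = 2.2×10⁻⁶
s = 1.3×10⁻² M

1.3×10⁻² M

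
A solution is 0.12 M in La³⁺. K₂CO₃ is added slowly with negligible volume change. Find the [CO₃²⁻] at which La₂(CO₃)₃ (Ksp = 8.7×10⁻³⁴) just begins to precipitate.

Precipitation of each salt begins when its ion product equals Ksp.
La₂(CO₃)₃(s) ⇌ 2 La³⁺(aq) + 3 CO₃²⁻(aq)
Ksp = [La³⁺]^2[CO₃²⁻]^3 = [CO₃²⁻]^3(0.12)^2
[CO₃²⁻]^3 = 8.7×10⁻³⁴ / (0.12)^2 = 6.0×10⁻³²
[CO₃²⁻] = 3.9×10⁻¹¹ M

3.9×10⁻¹¹ M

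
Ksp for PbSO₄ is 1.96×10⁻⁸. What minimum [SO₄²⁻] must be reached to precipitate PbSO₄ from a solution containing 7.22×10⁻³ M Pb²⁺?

2.71×10⁻⁶ M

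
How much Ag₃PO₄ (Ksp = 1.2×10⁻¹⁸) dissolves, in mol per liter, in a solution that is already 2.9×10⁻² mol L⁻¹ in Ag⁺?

4.9×10⁻¹⁴ M

Ag₃PO₄(s) ⇌ 3 Ag⁺(aq) + PO₄³⁻(aq)
Ag⁺ is already present at 2.9×10⁻² mol L⁻¹. If s mol/L of Ag₃PO₄ dissolves, [PO₄³⁻] = s while [Ag⁺] ≈ 2.9×10⁻² mol L⁻¹.
Ksp = [Ag⁺]^3[PO₄³⁻] = (2.9×10⁻²)^3s
s = 1.2×10⁻¹⁸ / (2.9×10⁻²)^3 = 4.9×10⁻¹⁴
s = 4.9×10⁻¹⁴ mol L⁻¹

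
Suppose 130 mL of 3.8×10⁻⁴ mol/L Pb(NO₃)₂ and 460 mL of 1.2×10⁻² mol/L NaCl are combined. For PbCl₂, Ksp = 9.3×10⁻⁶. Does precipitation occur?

Total volume after mixing = 130 + 460 = 590 mL.
[Pb²⁺] = (3.8×10⁻⁴)(130)/590 = 8.4×10⁻⁵ mol/L
[Cl⁻] = (1.2×10⁻²)(460)/590 = 9.4×10⁻³ mol/L
Q = [Pb²⁺][Cl⁻]^2 = 7.3×10⁻⁹
Since Q (7.3×10⁻⁹) is less than Ksp (9.3×10⁻⁶), no PbCl₂ precipitates.

No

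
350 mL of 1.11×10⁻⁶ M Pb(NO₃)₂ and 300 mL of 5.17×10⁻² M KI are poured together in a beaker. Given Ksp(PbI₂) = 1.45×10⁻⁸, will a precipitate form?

After mixing, V = 350 mL + 300 mL = 650 mL.
[Pb²⁺] = (1.11×10⁻⁶)(350)/650 = 5.98×10⁻⁷ M
[I⁻] = (5.17×10⁻²)(300)/650 = 2.39×10⁻² M
Q = [Pb²⁺][I⁻]^2 = 3.40×10⁻¹⁰
Since Q (3.40×10⁻¹⁰) is less than Ksp (1.45×10⁻⁸), no PbI₂ precipitates.

No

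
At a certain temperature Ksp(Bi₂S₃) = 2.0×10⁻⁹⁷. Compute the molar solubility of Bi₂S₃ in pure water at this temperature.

Bi₂S₃(s) ⇌ 2 Bi³⁺(aq) + 3 S²⁻(aq)
For each mole of Bi₂S₃ that dissolves per liter, [Bi³⁺] = 2s and [S²⁻] = 3s; let s denote this solubility.
Ksp = [Bi³⁺]^2[S²⁻]^3 = (2s)^2 · (3s)^3 = 108s^5
108s^5 = 2.0×10⁻⁹⁷  ⇒  s^5 = 1.9×10⁻⁹⁹
s = 1.8×10⁻²⁰ mol/L

1.8×10⁻²⁰ M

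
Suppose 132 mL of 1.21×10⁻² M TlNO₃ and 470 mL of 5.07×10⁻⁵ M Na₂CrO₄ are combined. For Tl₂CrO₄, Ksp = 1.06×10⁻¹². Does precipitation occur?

Total volume after mixing = 132 + 470 = 602 mL.
[Tl⁺] = (1.21×10⁻²)(132)/602 = 2.65×10⁻³ M
[CrO₄²⁻] = (5.07×10⁻⁵)(470)/602 = 3.96×10⁻⁵ M
Q = [Tl⁺]^2[CrO₄²⁻] = 2.79×10⁻¹⁰
Q = 2.79×10⁻¹⁰ > Ksp = 1.06×10⁻¹², so the solution is supersaturated and Tl₂CrO₄ precipitates.

Yes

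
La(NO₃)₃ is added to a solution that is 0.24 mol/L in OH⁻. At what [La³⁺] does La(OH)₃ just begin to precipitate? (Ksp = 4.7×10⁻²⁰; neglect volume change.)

3.4×10⁻¹⁸ M

Precipitation of each salt begins when its ion product equals Ksp.
La(OH)₃(s) ⇌ La³⁺(aq) + 3 OH⁻(aq)
Ksp = [La³⁺][OH⁻]^3 = [La³⁺](0.24)^3
[La³⁺] = 4.7×10⁻²⁰ / (0.24)^3 = 3.4×10⁻¹⁸
[La³⁺] = 3.4×10⁻¹⁸ mol/L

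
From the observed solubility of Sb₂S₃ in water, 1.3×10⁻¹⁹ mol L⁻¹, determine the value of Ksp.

Ksp = 4.0×10⁻⁹³

Sb₂S₃(s) ⇌ 2 Sb³⁺(aq) + 3 S²⁻(aq)
Call the molar solubility s, so that [Sb³⁺] = 2s and [S²⁻] = 3s.
Ksp = [Sb³⁺]^2[S²⁻]^3 = (2s)^2 · (3s)^3 = 108s^5
Ksp = 108 × (1.3×10⁻¹⁹)^5 = 4.0×10⁻⁹³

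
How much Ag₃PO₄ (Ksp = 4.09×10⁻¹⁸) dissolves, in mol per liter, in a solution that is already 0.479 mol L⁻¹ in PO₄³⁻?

6.81×10⁻⁷ M

Ag₃PO₄(s) ⇌ 3 Ag⁺(aq) + PO₄³⁻(aq)
With PO₄³⁻ already at 0.479 mol L⁻¹ and s small, take [PO₄³⁻] ≈ 0.479 mol L⁻¹ and [Ag⁺] = 3s.
Ksp = [Ag⁺]^3[PO₄³⁻] = (3s)^3(0.479)
(3s)^3 = 4.09×10⁻¹⁸ / (0.479) = 8.54×10⁻¹⁸
s = 6.81×10⁻⁷ mol L⁻¹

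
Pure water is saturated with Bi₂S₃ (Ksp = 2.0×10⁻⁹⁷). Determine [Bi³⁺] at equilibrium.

3.6×10⁻²⁰ M

Bi₂S₃(s) ⇌ 2 Bi³⁺(aq) + 3 S²⁻(aq)
For each mole of Bi₂S₃ that dissolves per liter, [Bi³⁺] = 2s and [S²⁻] = 3s; let s denote this solubility.
Ksp = [Bi³⁺]^2[S²⁻]^3 = (2s)^2 · (3s)^3 = 108s^5 = 2.0×10⁻⁹⁷
s = 1.8×10⁻²⁰ mol/L
[Bi³⁺] = 2s = 3.6×10⁻²⁰ mol/L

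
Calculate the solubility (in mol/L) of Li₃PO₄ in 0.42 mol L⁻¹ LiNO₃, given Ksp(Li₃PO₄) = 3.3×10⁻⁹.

Li₃PO₄(s) ⇌ 3 Li⁺(aq) + PO₄³⁻(aq)
The solution already contains Li⁺ at 0.42 mol L⁻¹. Let s be the molar solubility of Li₃PO₄.
[Li⁺] ≈ 0.42 mol L⁻¹ (common ion dominates); [PO₄³⁻] = s.
Ksp = [Li⁺]^3[PO₄³⁻] = (0.42)^3s
s = 3.3×10⁻⁹ / (0.42)^3 = 4.5×10⁻⁸
s = 4.5×10⁻⁸ mol L⁻¹

4.5×10⁻⁸ M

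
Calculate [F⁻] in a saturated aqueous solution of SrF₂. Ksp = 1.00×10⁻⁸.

2.71×10⁻³ M

SrF₂(s) ⇌ Sr²⁺(aq) + 2 F⁻(aq)
For each mole of SrF₂ that dissolves per liter, [Sr²⁺] = s and [F⁻] = 2s; let s denote this solubility.
Ksp = [Sr²⁺][F⁻]^2 = s · (2s)^2 = 4s^3 = 1.00×10⁻⁸
s = 1.36×10⁻³ mol/L
[F⁻] = 2s = 2.71×10⁻³ mol/L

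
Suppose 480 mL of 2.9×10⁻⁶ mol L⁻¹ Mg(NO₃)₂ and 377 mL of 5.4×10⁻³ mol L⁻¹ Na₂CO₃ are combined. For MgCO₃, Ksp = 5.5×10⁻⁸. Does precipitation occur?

After mixing, V = 480 mL + 377 mL = 857 mL.
[Mg²⁺] = (2.9×10⁻⁶)(480)/857 = 1.6×10⁻⁶ mol L⁻¹
[CO₃²⁻] = (5.4×10⁻³)(377)/857 = 2.4×10⁻³ mol L⁻¹
Q = [Mg²⁺][CO₃²⁻] = 3.9×10⁻⁹
Since Q (3.9×10⁻⁹) is less than Ksp (5.5×10⁻⁸), no MgCO₃ precipitates.

No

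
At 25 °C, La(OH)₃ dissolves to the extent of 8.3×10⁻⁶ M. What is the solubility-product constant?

La(OH)₃(s) ⇌ La³⁺(aq) + 3 OH⁻(aq)
If s mol/L of La(OH)₃ dissolves, [La³⁺] = s and [OH⁻] = 3s.
Ksp = [La³⁺][OH⁻]^3 = s · (3s)^3 = 27s^4
Ksp = 27 × (8.3×10⁻⁶)^4 = 1.3×10⁻¹⁹

Ksp = 1.3×10⁻¹⁹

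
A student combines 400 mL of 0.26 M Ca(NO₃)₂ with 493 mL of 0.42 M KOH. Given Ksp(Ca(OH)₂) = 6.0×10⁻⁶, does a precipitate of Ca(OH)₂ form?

Total volume after mixing = 400 + 493 = 893 mL.
[Ca²⁺] = (0.26)(400)/893 = 0.12 M
[OH⁻] = (0.42)(493)/893 = 0.23 M
Q = [Ca²⁺][OH⁻]^2 = 6.3×10⁻³
Because Q > Ksp (6.3×10⁻³ vs 6.0×10⁻⁶), a precipitate of Ca(OH)₂ forms.

Yes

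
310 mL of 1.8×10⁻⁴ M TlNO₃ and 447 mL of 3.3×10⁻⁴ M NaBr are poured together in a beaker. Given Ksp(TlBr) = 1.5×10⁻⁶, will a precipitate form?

No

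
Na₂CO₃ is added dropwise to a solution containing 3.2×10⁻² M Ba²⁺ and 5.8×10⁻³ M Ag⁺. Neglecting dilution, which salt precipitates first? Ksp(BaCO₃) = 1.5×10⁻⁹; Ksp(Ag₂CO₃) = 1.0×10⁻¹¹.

The threshold for precipitation is Q = Ksp.
For BaCO₃: [CO₃²⁻] = (Ksp/[Ba²⁺]) = 4.7×10⁻⁸ M
For Ag₂CO₃: [CO₃²⁻] = (Ksp/[Ag⁺]^2) = 3.0×10⁻⁷ M
BaCO₃ requires the lower [CO₃²⁻], so it precipitates first.

BaCO₃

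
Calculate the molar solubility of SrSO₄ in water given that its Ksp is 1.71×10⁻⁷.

4.14×10⁻⁴ M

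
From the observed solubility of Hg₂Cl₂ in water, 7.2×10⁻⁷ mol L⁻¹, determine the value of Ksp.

Hg₂Cl₂(s) ⇌ Hg₂²⁺(aq) + 2 Cl⁻(aq)
Call the molar solubility s, so that [Hg₂²⁺] = s and [Cl⁻] = 2s.
Ksp = [Hg₂²⁺][Cl⁻]^2 = s · (2s)^2 = 4s^3
Ksp = 4 × (7.2×10⁻⁷)^3 = 1.5×10⁻¹⁸

Ksp = 1.5×10⁻¹⁸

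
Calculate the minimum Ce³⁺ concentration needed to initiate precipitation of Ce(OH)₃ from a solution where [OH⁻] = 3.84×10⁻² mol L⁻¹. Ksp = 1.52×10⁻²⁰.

2.68×10⁻¹⁶ M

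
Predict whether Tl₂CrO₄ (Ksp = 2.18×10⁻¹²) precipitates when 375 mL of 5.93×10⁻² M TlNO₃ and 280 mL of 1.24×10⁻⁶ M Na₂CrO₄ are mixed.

Yes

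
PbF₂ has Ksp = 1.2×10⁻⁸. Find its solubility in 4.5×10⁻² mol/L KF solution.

5.9×10⁻⁶ M

PbF₂(s) ⇌ Pb²⁺(aq) + 2 F⁻(aq)
The solution already contains F⁻ at 4.5×10⁻² mol/L. Let s be the molar solubility of PbF₂.
[F⁻] ≈ 4.5×10⁻² mol/L (common ion dominates); [Pb²⁺] = s.
Ksp = [Pb²⁺][F⁻]^2 = s(4.5×10⁻²)^2
s = 1.2×10⁻⁸ / (4.5×10⁻²)^2 = 5.9×10⁻⁶
s = 5.9×10⁻⁶ mol/L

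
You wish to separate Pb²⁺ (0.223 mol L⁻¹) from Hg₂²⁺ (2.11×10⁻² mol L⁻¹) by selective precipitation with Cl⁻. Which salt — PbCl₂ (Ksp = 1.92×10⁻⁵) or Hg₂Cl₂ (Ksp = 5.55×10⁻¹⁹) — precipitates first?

A salt starts to precipitate once the ion product Q reaches its Ksp.
For PbCl₂: [Cl⁻] = (Ksp/[Pb²⁺])^(1/2) = 9.28×10⁻³ mol L⁻¹
For Hg₂Cl₂: [Cl⁻] = (Ksp/[Hg₂²⁺])^(1/2) = 5.13×10⁻⁹ mol L⁻¹
Since Hg₂Cl₂ needs less Cl⁻ to reach saturation, it precipitates first.

Hg₂Cl₂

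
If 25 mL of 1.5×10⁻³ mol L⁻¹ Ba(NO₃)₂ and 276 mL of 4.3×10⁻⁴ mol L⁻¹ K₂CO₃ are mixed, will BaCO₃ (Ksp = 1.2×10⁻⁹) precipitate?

Yes

After mixing, V = 25 mL + 276 mL = 301 mL.
[Ba²⁺] = (1.5×10⁻³)(25)/301 = 1.2×10⁻⁴ mol L⁻¹
[CO₃²⁻] = (4.3×10⁻⁴)(276)/301 = 3.9×10⁻⁴ mol L⁻¹
Q = [Ba²⁺][CO₃²⁻] = 4.9×10⁻⁸
Q = 4.9×10⁻⁸ > Ksp = 1.2×10⁻⁹, so the solution is supersaturated and BaCO₃ precipitates.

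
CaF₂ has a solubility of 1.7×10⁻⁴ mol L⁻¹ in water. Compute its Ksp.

Ksp = 2.0×10⁻¹¹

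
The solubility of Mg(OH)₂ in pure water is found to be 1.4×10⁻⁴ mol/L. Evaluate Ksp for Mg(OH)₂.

Ksp = 1.1×10⁻¹¹

Mg(OH)₂(s) ⇌ Mg²⁺(aq) + 2 OH⁻(aq)
Call the molar solubility s, so that [Mg²⁺] = s and [OH⁻] = 2s.
Ksp = [Mg²⁺][OH⁻]^2 = s · (2s)^2 = 4s^3
Ksp = 4 × (1.4×10⁻⁴)^3 = 1.1×10⁻¹¹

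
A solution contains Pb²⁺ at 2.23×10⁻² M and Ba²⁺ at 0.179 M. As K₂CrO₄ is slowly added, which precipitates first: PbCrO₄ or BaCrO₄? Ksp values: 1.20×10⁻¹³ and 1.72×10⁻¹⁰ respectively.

PbCrO₄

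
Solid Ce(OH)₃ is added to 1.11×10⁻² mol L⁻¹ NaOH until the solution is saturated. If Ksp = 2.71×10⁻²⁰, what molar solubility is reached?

1.98×10⁻¹⁴ M

Ce(OH)₃(s) ⇌ Ce³⁺(aq) + 3 OH⁻(aq)
With OH⁻ already at 1.11×10⁻² mol L⁻¹ and s small, take [OH⁻] ≈ 1.11×10⁻² mol L⁻¹ and [Ce³⁺] = s.
Ksp = [Ce³⁺][OH⁻]^3 = s(1.11×10⁻²)^3
s = 2.71×10⁻²⁰ / (1.11×10⁻²)^3 = 1.98×10⁻¹⁴
s = 1.98×10⁻¹⁴ mol L⁻¹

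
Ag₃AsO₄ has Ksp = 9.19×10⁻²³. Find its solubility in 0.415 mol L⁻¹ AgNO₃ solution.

Ag₃AsO₄(s) ⇌ 3 Ag⁺(aq) + AsO₄³⁻(aq)
Let s be the solubility of Ag₃AsO₄ here. The common ion gives [Ag⁺] ≈ 0.415 mol L⁻¹, and [AsO₄³⁻] = s.
Ksp = [Ag⁺]^3[AsO₄³⁻] = (0.415)^3s
s = 9.19×10⁻²³ / (0.415)^3 = 1.29×10⁻²¹
s = 1.29×10⁻²¹ mol L⁻¹

1.29×10⁻²¹ M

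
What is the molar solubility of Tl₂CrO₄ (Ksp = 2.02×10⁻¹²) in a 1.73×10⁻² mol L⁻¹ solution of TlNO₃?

Tl₂CrO₄(s) ⇌ 2 Tl⁺(aq) + CrO₄²⁻(aq)
Tl⁺ is already present at 1.73×10⁻² mol L⁻¹. If s mol/L of Tl₂CrO₄ dissolves, [CrO₄²⁻] = s while [Tl⁺] ≈ 1.73×10⁻² mol L⁻¹.
Ksp = [Tl⁺]^2[CrO₄²⁻] = (1.73×10⁻²)^2s
s = 2.02×10⁻¹² / (1.73×10⁻²)^2 = 6.75×10⁻⁹
s = 6.75×10⁻⁹ mol L⁻¹

6.75×10⁻⁹ M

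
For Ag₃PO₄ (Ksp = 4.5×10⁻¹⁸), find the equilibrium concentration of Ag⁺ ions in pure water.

Ag₃PO₄(s) ⇌ 3 Ag⁺(aq) + PO₄³⁻(aq)
For each mole of Ag₃PO₄ that dissolves per liter, [Ag⁺] = 3s and [PO₄³⁻] = s; let s denote this solubility.
Ksp = [Ag⁺]^3[PO₄³⁻] = (3s)^3 · s = 27s^4 = 4.5×10⁻¹⁸
s = 2.0×10⁻⁵ mol/L
[Ag⁺] = 3s = 6.1×10⁻⁵ mol/L

6.1×10⁻⁵ M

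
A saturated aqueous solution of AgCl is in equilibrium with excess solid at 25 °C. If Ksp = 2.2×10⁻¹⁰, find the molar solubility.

1.5×10⁻⁵ M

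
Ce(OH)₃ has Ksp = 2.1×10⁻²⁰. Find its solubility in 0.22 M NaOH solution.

2.0×10⁻¹⁸ M

Ce(OH)₃(s) ⇌ Ce³⁺(aq) + 3 OH⁻(aq)
Let s be the solubility of Ce(OH)₃ here. The common ion gives [OH⁻] ≈ 0.22 M, and [Ce³⁺] = s.
Ksp = [Ce³⁺][OH⁻]^3 = s(0.22)^3
s = 2.1×10⁻²⁰ / (0.22)^3 = 2.0×10⁻¹⁸
s = 2.0×10⁻¹⁸ M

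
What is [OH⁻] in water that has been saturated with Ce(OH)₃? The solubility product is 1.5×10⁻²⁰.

Ce(OH)₃(s) ⇌ Ce³⁺(aq) + 3 OH⁻(aq)
Call the molar solubility s, so that [Ce³⁺] = s and [OH⁻] = 3s.
Ksp = [Ce³⁺][OH⁻]^3 = s · (3s)^3 = 27s^4 = 1.5×10⁻²⁰
s = 4.9×10⁻⁶ mol/L
[OH⁻] = 3s = 1.5×10⁻⁵ mol/L

1.5×10⁻⁵ M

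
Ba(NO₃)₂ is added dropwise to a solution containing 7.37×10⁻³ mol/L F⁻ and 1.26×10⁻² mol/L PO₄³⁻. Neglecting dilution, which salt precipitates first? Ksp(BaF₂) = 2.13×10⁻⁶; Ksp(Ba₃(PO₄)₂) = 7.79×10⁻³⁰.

Ba₃(PO₄)₂

A salt starts to precipitate once the ion product Q reaches its Ksp.
For BaF₂: [Ba²⁺] = (Ksp/[F⁻]^2) = 3.92×10⁻² mol/L
For Ba₃(PO₄)₂: [Ba²⁺] = (Ksp/[PO₄³⁻]^2)^(1/3) = 3.66×10⁻⁹ mol/L
Since Ba₃(PO₄)₂ needs less Ba²⁺ to reach saturation, it precipitates first.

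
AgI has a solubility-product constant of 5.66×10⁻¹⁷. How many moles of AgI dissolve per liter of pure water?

AgI(s) ⇌ Ag⁺(aq) + I⁻(aq)
Let s be the molar solubility. Then [Ag⁺] = s and [I⁻] = s.
Ksp = [Ag⁺][I⁻] = s · s = s^2
s^2 = 5.66×10⁻¹⁷
s = 7.52×10⁻⁹ mol/L

7.52×10⁻⁹ M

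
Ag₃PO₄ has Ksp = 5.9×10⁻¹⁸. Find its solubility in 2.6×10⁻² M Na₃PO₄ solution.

2.0×10⁻⁶ M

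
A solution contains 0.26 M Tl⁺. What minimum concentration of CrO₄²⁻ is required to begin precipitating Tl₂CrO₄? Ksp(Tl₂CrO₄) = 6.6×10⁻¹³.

9.8×10⁻¹² M

Precipitation begins when Q = Ksp.
Tl₂CrO₄(s) ⇌ 2 Tl⁺(aq) + CrO₄²⁻(aq)
Ksp = [Tl⁺]^2[CrO₄²⁻] = [CrO₄²⁻](0.26)^2
[CrO₄²⁻] = 6.6×10⁻¹³ / (0.26)^2 = 9.8×10⁻¹²
[CrO₄²⁻] = 9.8×10⁻¹² M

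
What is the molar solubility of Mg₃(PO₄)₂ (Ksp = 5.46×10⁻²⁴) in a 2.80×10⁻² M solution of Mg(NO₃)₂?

2.49×10⁻¹⁰ M

Mg₃(PO₄)₂(s) ⇌ 3 Mg²⁺(aq) + 2 PO₄³⁻(aq)
With Mg²⁺ already at 2.80×10⁻² M and s small, take [Mg²⁺] ≈ 2.80×10⁻² M and [PO₄³⁻] = 2s.
Ksp = [Mg²⁺]^3[PO₄³⁻]^2 = (2.80×10⁻²)^3(2s)^2
(2s)^2 = 5.46×10⁻²⁴ / (2.80×10⁻²)^3 = 2.49×10⁻¹⁹
s = 2.49×10⁻¹⁰ M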